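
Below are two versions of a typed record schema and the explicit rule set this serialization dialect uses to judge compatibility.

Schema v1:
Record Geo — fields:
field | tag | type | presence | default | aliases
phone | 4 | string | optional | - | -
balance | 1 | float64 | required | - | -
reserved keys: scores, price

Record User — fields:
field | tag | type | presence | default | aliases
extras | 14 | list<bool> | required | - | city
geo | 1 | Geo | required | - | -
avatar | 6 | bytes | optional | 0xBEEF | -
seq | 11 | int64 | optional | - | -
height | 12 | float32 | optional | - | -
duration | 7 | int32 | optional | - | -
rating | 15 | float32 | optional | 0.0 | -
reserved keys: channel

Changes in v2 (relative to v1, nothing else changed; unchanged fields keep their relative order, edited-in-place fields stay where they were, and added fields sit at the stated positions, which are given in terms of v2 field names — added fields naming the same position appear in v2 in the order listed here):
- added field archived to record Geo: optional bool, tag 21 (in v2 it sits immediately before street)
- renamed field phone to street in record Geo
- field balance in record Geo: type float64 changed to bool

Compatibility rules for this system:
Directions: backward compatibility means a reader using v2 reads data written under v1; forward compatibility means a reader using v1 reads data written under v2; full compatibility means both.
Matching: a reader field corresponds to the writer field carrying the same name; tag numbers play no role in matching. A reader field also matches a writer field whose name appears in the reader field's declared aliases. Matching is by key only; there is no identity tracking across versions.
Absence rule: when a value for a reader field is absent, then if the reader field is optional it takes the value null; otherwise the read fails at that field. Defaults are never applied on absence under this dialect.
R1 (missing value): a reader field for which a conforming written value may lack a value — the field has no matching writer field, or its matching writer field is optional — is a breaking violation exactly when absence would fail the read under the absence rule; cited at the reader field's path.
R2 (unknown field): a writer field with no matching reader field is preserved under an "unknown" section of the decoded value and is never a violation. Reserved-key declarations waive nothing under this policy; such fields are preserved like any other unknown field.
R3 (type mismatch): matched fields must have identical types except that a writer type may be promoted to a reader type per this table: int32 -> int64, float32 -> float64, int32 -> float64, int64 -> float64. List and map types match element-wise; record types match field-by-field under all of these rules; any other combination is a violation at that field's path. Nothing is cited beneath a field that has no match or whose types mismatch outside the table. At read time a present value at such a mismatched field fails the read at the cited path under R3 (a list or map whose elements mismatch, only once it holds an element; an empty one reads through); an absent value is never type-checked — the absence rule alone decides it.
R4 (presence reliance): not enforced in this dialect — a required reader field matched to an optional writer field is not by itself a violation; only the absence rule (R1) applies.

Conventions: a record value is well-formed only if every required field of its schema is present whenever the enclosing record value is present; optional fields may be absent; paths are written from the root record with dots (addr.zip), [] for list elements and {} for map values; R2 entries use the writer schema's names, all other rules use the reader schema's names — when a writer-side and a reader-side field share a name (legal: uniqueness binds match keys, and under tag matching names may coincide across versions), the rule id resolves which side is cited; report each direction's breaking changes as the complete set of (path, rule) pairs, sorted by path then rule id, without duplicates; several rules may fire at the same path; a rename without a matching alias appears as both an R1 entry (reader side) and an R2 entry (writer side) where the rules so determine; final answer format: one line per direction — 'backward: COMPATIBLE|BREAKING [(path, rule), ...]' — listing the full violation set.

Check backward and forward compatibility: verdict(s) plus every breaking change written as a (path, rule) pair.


each type pair in User: writer, then reader
backward for User (reader v2, writer v1):
  extras: paired with writer extras (list<bool> -> list<bool>; writer required)
  geo: paired with writer geo (Geo -> Geo; writer required)
  avatar: paired with writer avatar (bytes -> bytes; writer optional)
  seq: paired with writer seq (int64 -> int64; writer optional)
  height: paired with writer height (float32 -> float32; writer optional)
  duration: paired with writer duration (int32 -> int32; writer optional)
  rating: paired with writer rating (float32 -> float32; writer optional)
  no writer field matches reader geo.archived
  no writer field matches reader geo.street
  geo.balance: paired with writer geo.balance (float64 -> bool; writer required)
  writer geo.phone: unknown to reader
  rule R3 violated at geo.balance
  => 1 violation(s): backward is BREAKING for User
forward for User (reader v1, writer v2):
  extras: paired with writer extras (list<bool> -> list<bool>; writer required)
  geo: paired with writer geo (Geo -> Geo; writer required)
  avatar: paired with writer avatar (bytes -> bytes; writer optional)
  seq: paired with writer seq (int64 -> int64; writer optional)
  height: paired with writer height (float32 -> float32; writer optional)
  duration: paired with writer duration (int32 -> int32; writer optional)
  rating: paired with writer rating (float32 -> float32; writer optional)
  no writer field matches reader geo.phone
  geo.balance: paired with writer geo.balance (bool -> float64; writer required)
  writer geo.archived: unknown to reader
  writer geo.street: unknown to reader
  rule R3 violated at geo.balance
  => 1 violation(s): forward is BREAKING for User

backward: BREAKING [(geo.balance, R3)]; forward: BREAKING [(geo.balance, R3)]


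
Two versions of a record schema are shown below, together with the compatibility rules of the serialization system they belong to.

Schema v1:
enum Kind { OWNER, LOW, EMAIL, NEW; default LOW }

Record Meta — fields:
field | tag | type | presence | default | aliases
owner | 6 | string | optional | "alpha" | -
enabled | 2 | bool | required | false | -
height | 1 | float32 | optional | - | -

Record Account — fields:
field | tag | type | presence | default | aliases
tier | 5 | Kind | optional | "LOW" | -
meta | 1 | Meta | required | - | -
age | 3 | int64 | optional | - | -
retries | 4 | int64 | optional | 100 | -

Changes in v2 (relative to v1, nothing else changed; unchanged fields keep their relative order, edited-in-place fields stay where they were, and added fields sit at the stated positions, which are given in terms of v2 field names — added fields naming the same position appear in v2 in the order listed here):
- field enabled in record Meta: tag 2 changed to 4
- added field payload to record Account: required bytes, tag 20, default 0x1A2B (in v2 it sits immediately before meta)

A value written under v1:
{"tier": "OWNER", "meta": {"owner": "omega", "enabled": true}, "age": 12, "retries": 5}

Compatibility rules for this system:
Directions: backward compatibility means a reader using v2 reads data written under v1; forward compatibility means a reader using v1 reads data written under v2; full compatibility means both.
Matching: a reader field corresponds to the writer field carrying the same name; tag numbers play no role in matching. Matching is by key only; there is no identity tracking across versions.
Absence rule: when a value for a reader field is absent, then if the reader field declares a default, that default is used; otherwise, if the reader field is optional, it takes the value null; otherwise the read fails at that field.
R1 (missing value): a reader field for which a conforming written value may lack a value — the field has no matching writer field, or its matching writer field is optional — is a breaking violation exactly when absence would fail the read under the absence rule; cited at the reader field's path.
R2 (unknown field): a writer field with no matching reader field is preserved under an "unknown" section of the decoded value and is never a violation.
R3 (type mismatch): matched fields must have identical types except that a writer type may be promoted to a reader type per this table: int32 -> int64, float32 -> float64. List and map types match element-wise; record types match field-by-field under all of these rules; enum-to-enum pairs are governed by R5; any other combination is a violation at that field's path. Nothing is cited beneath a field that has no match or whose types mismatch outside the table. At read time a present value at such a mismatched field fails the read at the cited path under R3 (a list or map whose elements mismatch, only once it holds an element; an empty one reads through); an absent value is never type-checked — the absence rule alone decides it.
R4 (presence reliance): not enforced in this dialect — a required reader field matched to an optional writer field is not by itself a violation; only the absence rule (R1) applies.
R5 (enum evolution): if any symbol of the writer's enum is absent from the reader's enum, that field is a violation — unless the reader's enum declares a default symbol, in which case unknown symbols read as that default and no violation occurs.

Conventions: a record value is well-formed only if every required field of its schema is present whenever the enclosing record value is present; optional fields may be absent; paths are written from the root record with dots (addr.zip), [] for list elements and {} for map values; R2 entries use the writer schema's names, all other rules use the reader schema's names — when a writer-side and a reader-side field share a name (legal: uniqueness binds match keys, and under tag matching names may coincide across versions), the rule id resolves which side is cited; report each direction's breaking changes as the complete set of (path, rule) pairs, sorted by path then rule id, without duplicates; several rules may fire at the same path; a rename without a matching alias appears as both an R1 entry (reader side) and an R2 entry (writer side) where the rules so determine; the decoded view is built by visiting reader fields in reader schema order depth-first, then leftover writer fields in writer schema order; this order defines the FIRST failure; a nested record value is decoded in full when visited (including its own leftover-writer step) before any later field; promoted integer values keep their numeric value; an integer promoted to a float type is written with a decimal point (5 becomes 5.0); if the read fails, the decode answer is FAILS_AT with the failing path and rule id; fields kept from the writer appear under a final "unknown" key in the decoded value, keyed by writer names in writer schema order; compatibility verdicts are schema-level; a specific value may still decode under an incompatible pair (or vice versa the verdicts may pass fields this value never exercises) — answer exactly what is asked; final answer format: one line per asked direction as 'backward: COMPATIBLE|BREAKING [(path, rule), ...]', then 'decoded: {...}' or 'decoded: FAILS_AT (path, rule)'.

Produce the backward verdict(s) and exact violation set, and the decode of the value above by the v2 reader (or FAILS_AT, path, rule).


backward: COMPATIBLE []; decoded: {"tier": "OWNER", "payload": 0x1A2B, "meta": {"owner": "omega", "enabled": true, "height": null}, "age": 12, "retries": 5}

each type pair in Account: writer, then reader
backward pass over Account, reader schema v2, writer schema v1:
  writer optional, Kind -> Kind: reader tier maps from writer tier
  payload: no writer-side match
  writer required, Meta -> Meta: reader meta maps from writer meta
  writer optional, int64 -> int64: reader age maps from writer age
  writer optional, int64 -> int64: reader retries maps from writer retries
  writer optional, string -> string: reader meta.owner maps from writer meta.owner
  writer required, bool -> bool: reader meta.enabled maps from writer meta.enabled
  writer optional, float32 -> float32: reader meta.height maps from writer meta.height
  => backward verdict for Account: COMPATIBLE, no violations
decoding the Account value with the v2 reader:
  tier := "OWNER"
  payload := 0x1A2B (absent -> default)
  meta.owner := "omega"
  meta.enabled := true
  meta.height := null (absent, optional -> null)
  age := 12
  retries := 5
  => decoded: {"tier": "OWNER", "payload": 0x1A2B, "meta": {"owner": "omega", "enabled": true, "height": null}, "age": 12, "retries": 5}
the rest of the Account diff is inert for this question:
  field enabled in record Meta: tag 2 changed to 4 -> no rule fires on it in Account's dialect; the asked verdict holds


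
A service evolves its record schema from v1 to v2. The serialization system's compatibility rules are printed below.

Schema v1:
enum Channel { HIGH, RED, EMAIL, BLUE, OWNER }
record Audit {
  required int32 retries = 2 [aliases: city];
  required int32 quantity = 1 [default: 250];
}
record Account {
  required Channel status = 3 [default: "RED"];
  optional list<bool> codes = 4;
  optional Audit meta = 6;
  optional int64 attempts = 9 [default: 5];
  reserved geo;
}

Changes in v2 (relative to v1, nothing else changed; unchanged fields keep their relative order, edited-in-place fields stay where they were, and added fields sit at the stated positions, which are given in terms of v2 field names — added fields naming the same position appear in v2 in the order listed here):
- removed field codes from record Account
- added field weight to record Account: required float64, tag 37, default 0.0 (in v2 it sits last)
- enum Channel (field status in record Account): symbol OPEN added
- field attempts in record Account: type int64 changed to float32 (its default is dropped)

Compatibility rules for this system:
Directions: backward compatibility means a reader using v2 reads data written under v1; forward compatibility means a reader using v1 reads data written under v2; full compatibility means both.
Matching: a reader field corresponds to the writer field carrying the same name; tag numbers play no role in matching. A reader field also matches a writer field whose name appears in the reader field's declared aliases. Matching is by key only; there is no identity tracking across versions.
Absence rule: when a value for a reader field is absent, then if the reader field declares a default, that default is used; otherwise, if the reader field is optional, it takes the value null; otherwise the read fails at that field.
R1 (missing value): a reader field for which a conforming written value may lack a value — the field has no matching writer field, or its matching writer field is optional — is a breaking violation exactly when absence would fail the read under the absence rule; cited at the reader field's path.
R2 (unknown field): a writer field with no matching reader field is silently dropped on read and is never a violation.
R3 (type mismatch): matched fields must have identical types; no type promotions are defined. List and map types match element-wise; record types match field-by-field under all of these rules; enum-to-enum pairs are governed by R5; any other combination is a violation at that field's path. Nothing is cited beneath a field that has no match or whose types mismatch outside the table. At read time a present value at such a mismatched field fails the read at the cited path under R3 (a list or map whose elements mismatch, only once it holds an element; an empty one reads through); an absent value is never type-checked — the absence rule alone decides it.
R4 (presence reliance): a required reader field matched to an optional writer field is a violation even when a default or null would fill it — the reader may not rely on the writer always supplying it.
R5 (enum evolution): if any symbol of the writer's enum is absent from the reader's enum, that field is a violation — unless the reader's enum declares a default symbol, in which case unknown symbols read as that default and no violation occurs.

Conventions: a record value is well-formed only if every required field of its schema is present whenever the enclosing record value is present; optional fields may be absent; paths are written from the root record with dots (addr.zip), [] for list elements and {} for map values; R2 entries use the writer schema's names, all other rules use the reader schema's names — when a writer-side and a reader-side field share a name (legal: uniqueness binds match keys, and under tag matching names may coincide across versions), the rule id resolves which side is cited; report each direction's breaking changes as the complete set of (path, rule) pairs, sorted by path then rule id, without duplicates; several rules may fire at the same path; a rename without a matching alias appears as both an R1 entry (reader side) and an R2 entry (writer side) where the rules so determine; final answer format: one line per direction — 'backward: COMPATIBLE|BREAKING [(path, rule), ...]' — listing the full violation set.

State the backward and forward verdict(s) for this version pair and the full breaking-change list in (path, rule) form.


in Account below, arrows point writer -> reader
backward analysis of Account with v2 as reader and v1 as writer:
  writer required, Channel -> Channel: reader status maps from writer status
  writer optional, Audit -> Audit: reader meta maps from writer meta
  writer optional, int64 -> float32: reader attempts maps from writer attempts
  no writer field matches reader weight
  codes (writer side), unknown to reader
  writer required, int32 -> int32: reader meta.retries maps from writer meta.retries
  writer required, int32 -> int32: reader meta.quantity maps from writer meta.quantity
  R3 fires at attempts
  backward on Account therefore BREAKING (1)
forward analysis of Account with v1 as reader and v2 as writer:
  writer required, Channel -> Channel: reader status maps from writer status
  no writer field matches reader codes
  writer optional, Audit -> Audit: reader meta maps from writer meta
  writer optional, float32 -> int64: reader attempts maps from writer attempts
  weight (writer side), unknown to reader
  writer required, int32 -> int32: reader meta.retries maps from writer meta.retries
  writer required, int32 -> int32: reader meta.quantity maps from writer meta.quantity
  R3 fires at attempts
  R5 fires at status
  forward on Account therefore BREAKING (2)

backward: BREAKING [(attempts, R3)]; forward: BREAKING [(attempts, R3), (status, R5)]


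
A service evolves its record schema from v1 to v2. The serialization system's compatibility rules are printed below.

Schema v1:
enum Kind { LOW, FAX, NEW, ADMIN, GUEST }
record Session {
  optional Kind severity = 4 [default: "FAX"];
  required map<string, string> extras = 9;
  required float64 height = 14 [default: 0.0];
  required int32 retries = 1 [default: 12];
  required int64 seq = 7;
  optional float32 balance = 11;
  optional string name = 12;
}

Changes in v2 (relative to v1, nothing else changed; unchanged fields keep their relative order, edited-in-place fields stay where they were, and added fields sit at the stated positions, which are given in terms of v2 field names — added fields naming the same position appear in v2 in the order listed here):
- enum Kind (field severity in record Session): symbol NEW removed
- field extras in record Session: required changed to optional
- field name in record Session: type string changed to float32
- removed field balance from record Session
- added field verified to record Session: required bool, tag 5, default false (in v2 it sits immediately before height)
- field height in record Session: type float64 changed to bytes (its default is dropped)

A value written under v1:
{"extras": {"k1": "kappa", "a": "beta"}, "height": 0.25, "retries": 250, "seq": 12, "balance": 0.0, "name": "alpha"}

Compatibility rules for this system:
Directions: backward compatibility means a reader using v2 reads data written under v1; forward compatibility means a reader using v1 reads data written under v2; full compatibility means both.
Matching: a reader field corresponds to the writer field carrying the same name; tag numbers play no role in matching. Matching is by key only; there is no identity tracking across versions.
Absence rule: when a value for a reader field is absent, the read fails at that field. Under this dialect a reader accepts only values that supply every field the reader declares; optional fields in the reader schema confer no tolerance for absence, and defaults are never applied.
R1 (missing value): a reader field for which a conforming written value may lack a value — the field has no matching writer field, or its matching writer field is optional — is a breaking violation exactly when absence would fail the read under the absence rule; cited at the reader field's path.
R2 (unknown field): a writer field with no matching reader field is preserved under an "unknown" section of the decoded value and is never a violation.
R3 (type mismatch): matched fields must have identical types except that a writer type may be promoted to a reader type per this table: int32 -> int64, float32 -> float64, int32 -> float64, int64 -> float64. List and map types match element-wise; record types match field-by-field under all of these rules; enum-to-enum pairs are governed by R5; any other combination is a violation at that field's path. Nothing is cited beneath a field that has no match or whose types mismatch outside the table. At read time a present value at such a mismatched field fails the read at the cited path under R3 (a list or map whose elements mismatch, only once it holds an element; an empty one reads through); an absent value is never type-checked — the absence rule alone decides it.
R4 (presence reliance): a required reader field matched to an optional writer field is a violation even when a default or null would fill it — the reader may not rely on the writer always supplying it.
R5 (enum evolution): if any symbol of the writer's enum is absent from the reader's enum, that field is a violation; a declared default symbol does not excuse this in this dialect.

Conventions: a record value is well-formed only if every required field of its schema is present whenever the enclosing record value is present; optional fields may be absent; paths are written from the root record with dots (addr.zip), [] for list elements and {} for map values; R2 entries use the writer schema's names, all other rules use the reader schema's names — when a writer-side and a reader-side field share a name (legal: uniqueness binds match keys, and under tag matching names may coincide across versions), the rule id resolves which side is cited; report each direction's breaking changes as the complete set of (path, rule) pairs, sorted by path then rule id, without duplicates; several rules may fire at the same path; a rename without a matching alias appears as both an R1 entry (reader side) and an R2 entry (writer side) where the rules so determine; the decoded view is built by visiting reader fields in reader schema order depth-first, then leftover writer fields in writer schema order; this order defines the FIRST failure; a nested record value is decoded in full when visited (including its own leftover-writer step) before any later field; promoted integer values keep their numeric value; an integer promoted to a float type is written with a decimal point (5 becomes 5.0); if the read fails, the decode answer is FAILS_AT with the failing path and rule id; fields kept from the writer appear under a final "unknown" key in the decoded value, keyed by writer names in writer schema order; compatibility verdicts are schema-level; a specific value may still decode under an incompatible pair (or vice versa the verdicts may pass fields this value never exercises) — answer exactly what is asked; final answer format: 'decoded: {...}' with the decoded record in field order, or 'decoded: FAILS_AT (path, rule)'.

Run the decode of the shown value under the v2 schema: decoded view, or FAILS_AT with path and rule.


in Session below, arrows point writer -> reader
decoding the Session value with the v2 reader:
  read fails at severity under R1 (no fill)
  => FAILS_AT (severity, R1)
the other Session changes do not affect what is asked:
  field extras in record Session: required changed to optional -> schema-level compatibility only; this Session value's decode is unchanged
  field name in record Session: type string changed to float32 -> schema-level compatibility only; this Session value's decode is unchanged
  removed field balance from record Session -> schema-level compatibility only; this Session value's decode is unchanged
  added field verified to record Session: required bool, tag 5, default false (in v2 it sits immediately before height) -> schema-level compatibility only; this Session value's decode is unchanged
  field height in record Session: type float64 changed to bytes (its default is dropped) -> schema-level compatibility only; this Session value's decode is unchanged

decoded: FAILS_AT (severity, R1)


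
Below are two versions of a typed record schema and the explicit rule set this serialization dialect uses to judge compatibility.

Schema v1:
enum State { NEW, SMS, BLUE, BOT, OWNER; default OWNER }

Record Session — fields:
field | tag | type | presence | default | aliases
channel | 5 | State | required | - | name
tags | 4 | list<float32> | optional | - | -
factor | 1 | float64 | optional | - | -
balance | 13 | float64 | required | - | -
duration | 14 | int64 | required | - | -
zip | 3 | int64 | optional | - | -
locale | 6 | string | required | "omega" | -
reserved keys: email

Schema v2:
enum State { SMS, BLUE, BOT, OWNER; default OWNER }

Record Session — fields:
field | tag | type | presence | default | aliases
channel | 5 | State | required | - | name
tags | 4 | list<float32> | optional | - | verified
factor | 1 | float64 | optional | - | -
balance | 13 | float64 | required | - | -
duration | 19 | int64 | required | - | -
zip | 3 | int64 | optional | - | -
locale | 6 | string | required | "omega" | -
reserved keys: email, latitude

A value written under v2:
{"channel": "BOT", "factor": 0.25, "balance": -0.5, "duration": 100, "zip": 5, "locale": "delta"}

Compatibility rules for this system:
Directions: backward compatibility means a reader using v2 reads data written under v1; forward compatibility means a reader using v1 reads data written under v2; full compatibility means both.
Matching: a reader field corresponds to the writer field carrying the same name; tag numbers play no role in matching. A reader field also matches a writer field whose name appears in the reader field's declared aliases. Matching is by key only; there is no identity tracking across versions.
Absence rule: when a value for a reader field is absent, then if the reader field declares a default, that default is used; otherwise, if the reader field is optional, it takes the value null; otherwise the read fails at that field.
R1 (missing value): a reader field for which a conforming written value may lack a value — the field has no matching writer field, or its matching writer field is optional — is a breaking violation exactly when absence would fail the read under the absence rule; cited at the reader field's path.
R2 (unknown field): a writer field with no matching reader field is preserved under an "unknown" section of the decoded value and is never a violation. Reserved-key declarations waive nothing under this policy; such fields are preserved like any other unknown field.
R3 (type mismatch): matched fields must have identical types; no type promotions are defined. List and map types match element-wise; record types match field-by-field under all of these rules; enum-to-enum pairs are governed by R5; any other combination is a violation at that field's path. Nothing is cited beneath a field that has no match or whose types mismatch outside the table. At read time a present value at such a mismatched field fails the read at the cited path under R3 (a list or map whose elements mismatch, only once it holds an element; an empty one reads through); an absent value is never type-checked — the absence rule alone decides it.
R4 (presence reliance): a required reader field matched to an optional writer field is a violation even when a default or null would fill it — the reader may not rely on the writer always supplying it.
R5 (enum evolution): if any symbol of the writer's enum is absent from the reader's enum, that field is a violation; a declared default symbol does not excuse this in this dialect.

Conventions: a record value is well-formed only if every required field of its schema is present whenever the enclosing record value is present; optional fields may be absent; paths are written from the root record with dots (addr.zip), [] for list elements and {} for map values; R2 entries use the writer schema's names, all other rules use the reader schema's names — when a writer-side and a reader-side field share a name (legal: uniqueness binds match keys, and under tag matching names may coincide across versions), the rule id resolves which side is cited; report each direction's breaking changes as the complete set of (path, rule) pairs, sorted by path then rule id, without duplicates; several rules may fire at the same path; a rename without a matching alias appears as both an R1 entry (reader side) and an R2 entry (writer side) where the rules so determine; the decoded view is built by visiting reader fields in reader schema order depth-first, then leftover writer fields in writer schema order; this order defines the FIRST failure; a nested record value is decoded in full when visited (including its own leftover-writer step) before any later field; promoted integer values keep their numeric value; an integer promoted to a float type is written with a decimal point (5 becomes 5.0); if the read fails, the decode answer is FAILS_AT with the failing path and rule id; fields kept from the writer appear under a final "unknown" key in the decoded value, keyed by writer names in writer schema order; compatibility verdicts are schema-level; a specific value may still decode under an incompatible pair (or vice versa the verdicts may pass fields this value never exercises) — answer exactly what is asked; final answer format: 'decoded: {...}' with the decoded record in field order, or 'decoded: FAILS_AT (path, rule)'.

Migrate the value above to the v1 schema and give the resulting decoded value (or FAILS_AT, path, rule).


decoded: {"channel": "BOT", "tags": null, "factor": 0.25, "balance": -0.5, "duration": 100, "zip": 5, "locale": "delta"}

the writer's type comes first in each Session pair
migrating the Session value to v1:
  channel := "BOT"
  tags := null (missing; optional => null)
  factor := 0.25
  balance := -0.5
  duration := 100
  zip := 5
  locale := "delta"
  => decoded: {"channel": "BOT", "tags": null, "factor": 0.25, "balance": -0.5, "duration": 100, "zip": 5, "locale": "delta"}
the other Session changes do not affect what is asked:
  field duration in record Session: tag 14 changed to 19 -> no rule fires on it and the decoded Session view is identical with or without it
  enum State (field channel in record Session): symbol NEW removed -> shifts the Session verdicts, not this decode


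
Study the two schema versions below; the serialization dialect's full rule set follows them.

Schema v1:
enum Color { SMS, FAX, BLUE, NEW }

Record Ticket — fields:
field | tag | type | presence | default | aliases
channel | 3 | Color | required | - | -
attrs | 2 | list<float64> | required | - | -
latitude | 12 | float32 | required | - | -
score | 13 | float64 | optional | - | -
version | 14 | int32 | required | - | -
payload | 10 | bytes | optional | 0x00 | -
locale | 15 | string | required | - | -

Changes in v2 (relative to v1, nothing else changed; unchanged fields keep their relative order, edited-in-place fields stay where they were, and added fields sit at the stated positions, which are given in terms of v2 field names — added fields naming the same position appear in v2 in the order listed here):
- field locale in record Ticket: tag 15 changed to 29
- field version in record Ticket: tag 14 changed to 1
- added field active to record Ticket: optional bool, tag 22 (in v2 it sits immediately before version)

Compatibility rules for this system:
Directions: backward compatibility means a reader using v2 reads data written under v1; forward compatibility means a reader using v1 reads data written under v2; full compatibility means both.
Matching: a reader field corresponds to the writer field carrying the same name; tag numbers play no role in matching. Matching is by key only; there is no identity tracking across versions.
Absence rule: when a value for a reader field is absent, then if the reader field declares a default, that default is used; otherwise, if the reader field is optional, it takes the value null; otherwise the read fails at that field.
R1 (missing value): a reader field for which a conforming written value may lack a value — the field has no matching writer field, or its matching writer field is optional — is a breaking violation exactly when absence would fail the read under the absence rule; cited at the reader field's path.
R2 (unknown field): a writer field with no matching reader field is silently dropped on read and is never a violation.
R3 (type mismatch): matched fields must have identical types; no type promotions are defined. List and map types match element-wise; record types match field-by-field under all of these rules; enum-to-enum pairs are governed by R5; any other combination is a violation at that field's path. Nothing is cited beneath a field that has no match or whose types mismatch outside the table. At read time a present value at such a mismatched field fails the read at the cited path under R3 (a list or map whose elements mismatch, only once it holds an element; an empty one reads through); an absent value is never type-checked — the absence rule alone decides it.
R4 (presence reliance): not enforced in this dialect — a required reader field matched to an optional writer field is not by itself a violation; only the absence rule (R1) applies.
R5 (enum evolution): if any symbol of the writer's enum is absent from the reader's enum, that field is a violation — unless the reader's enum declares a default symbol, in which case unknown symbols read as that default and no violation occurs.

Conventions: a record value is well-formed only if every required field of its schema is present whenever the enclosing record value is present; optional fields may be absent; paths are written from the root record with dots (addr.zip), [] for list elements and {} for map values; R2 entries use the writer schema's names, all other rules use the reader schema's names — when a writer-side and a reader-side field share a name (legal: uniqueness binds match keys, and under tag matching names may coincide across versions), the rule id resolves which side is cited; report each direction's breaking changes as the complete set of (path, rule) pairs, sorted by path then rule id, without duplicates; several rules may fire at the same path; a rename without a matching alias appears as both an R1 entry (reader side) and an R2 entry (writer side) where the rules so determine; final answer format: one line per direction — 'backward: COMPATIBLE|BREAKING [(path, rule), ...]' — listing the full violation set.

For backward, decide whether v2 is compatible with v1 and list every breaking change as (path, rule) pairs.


arrows below run writer -> reader for Ticket
backward pass over Ticket, reader schema v2, writer schema v1:
  channel: paired with writer channel (Color -> Color; writer required)
  attrs: paired with writer attrs (list<float64> -> list<float64>; writer required)
  latitude: paired with writer latitude (float32 -> float32; writer required)
  score: paired with writer score (float64 -> float64; writer optional)
  active has no writer counterpart
  version: paired with writer version (int32 -> int32; writer required)
  payload: paired with writer payload (bytes -> bytes; writer optional)
  locale: paired with writer locale (string -> string; writer required)
  => backward verdict for Ticket: COMPATIBLE, no violations
ruling out the remaining Ticket differences:
  field locale in record Ticket: tag 15 changed to 29 -> fires no rule on Ticket, leaving the asked answer as it is
  field version in record Ticket: tag 14 changed to 1 -> fires no rule on Ticket, leaving the asked answer as it is
  added field active to record Ticket: optional bool, tag 22 (in v2 it sits immediately before version) -> fires no rule on Ticket, leaving the asked answer as it is

backward: COMPATIBLE []


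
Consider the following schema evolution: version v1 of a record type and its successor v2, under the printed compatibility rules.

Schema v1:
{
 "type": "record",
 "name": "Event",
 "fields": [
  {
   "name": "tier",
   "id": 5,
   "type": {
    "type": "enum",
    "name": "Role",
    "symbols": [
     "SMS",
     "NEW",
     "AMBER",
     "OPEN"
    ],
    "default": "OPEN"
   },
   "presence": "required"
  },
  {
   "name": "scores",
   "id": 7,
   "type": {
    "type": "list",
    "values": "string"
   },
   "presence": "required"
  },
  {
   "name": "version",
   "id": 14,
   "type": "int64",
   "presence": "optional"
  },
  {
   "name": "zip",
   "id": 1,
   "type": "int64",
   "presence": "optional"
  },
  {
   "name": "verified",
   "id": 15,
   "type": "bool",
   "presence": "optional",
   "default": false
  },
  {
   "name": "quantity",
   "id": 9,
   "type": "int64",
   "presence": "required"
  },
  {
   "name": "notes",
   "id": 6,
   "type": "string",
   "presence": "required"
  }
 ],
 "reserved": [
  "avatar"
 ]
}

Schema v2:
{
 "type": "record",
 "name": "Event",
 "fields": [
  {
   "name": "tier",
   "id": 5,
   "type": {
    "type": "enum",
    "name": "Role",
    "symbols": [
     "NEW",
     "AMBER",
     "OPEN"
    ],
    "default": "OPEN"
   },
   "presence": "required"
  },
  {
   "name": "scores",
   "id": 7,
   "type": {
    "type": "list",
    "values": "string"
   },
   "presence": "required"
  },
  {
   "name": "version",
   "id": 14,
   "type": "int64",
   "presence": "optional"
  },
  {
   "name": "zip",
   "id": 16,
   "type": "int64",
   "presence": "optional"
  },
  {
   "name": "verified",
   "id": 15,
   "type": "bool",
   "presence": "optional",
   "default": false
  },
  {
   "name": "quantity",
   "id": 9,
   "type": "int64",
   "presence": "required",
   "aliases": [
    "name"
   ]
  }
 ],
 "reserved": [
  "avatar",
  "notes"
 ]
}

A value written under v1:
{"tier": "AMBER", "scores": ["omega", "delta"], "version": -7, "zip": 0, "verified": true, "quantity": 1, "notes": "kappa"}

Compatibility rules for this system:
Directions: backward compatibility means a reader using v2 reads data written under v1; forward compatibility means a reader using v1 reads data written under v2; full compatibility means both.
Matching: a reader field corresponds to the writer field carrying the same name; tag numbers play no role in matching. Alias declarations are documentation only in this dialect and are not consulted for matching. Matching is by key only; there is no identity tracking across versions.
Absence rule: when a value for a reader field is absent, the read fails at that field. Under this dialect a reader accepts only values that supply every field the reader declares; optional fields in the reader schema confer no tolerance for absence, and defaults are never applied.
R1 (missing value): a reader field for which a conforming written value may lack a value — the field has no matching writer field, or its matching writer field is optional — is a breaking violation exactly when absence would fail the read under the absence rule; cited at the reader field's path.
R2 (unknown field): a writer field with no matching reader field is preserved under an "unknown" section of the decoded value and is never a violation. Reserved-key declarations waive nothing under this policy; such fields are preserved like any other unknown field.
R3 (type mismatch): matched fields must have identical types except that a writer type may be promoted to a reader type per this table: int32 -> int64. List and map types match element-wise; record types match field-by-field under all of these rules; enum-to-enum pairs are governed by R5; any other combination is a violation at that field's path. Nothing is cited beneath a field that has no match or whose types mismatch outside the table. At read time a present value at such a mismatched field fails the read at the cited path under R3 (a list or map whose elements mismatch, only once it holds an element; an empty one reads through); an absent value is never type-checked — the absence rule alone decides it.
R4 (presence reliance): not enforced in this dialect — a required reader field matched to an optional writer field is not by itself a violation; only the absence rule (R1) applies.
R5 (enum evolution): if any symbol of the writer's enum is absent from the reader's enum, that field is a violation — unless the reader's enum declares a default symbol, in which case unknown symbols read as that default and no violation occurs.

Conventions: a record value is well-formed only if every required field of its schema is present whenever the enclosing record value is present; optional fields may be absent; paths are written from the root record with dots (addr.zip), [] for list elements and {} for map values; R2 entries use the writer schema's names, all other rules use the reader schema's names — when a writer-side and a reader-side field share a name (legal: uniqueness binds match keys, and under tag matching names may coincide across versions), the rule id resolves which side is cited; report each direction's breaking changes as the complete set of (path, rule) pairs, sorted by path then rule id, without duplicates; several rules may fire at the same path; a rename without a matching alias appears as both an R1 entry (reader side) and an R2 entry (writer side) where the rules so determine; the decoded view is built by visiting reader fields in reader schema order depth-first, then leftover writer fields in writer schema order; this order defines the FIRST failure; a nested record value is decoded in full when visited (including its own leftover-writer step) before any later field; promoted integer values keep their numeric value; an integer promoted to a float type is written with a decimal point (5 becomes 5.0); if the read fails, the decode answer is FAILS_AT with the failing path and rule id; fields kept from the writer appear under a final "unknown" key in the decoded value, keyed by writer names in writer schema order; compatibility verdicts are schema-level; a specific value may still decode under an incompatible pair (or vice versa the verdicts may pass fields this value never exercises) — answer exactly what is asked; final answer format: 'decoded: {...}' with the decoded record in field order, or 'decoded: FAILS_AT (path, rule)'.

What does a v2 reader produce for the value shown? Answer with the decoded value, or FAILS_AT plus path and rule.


in Event below, arrows point writer -> reader
migrating the Event value to v2:
  tier := "AMBER"
  scores := ["omega", "delta"]
  version := -7
  zip := 0
  verified := true
  quantity := 1
  writer notes: kept under "unknown"
  => decoded: {"tier": "AMBER", "scores": ["omega", "delta"], "version": -7, "zip": 0, "verified": true, "quantity": 1, "unknown": {"notes": "kappa"}}
remaining Event differences; none change what is asked:
  field zip in record Event: tag 1 changed to 16 -> no rule fires on it and the decoded Event view is identical with or without it
  enum Role (field tier in record Event): symbol SMS removed -> no rule fires on it and the decoded Event view is identical with or without it

decoded: {"tier": "AMBER", "scores": ["omega", "delta"], "version": -7, "zip": 0, "verified": true, "quantity": 1, "unknown": {"notes": "kappa"}}
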